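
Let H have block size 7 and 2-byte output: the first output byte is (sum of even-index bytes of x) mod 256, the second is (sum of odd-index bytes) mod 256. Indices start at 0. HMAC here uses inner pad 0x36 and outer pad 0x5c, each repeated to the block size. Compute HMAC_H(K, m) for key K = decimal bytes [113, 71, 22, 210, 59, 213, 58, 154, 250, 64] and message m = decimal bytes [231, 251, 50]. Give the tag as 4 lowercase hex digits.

41a9

Key decimal bytes [113, 71, 22, 210, 59, 213, 58, 154, 250, 64] = 71 47 16 d2 3b d5 3a 9a fa 40 is 10 bytes > B = 7, so hash it first: H(key) = f6 c8, then zero-pad to 7 bytes: K' = f6 c8 00 00 00 00 00.
K' ⊕ ipad = c0 fe 36 36 36 36 36.  K' ⊕ opad = aa 94 5c 5c 5c 5c 5c.
Inner input = (K'⊕ipad) ∥ m = c0 fe 36 36 36 36 36 ∥ e7 fb 32.
Inner hash: even-index sum = 605 mod 256 = 93; odd-index sum = 643 mod 256 = 131 → 5d 83.
Outer input = (K'⊕opad) ∥ inner = aa 94 5c 5c 5c 5c 5c ∥ 5d 83.
Outer hash (tag): even-index sum = 577 mod 256 = 65; odd-index sum = 425 mod 256 = 169 → 41 a9.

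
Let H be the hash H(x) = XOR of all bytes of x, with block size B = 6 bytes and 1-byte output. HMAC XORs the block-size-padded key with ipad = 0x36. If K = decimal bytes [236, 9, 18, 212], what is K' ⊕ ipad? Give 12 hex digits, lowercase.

da3f24e23636

Key decimal bytes [236, 9, 18, 212] = ec 09 12 d4 is 4 bytes ≤ B = 6; zero-pad to 6 bytes: K' = ec 09 12 d4 00 00.
XOR each byte with 0x36: ec⊕36=da, 09⊕36=3f, 12⊕36=24, d4⊕36=e2, 00⊕36=36, 00⊕36=36.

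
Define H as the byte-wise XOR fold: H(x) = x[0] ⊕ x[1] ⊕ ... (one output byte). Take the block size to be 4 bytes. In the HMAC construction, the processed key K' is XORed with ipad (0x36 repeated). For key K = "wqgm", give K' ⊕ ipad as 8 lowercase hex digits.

4147515b

Key "wqgm" = 77 71 67 6d is exactly B = 4 bytes: K' = 77 71 67 6d.
XOR each byte with 0x36: 77⊕36=41, 71⊕36=47, 67⊕36=51, 6d⊕36=5b.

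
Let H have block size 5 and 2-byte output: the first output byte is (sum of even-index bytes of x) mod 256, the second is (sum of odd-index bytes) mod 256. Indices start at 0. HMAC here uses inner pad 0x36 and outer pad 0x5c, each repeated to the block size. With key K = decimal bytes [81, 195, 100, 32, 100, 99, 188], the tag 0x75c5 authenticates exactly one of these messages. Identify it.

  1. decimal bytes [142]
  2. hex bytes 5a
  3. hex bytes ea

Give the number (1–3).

Key decimal bytes [81, 195, 100, 32, 100, 99, 188] = 51 c3 64 20 64 63 bc is 7 bytes > B = 5, so hash it first: H(key) = d5 46, then zero-pad to 5 bytes: K' = d5 46 00 00 00.
K' ⊕ ipad = e3 70 36 36 36; K' ⊕ opad = 89 1a 5c 5c 5c.
m1: inner = H(e3 70 36 36 36 8e) = 4f 34; tag = H(89 1a 5c 5c 5c 4f 34) = 75c5 ← matches
m2: inner = H(e3 70 36 36 36 5a) = 4f 00; tag = H(89 1a 5c 5c 5c 4f 00) = 41c5
m3: inner = H(e3 70 36 36 36 ea) = 4f 90; tag = H(89 1a 5c 5c 5c 4f 90) = d1c5

1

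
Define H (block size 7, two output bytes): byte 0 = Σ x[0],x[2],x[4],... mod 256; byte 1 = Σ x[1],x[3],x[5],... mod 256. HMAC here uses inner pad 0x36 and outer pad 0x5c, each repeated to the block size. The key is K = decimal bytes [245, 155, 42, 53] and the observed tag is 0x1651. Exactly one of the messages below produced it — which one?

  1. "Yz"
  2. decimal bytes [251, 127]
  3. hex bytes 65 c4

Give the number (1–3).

1

Key decimal bytes [245, 155, 42, 53] = f5 9b 2a 35 is 4 bytes ≤ B = 7; zero-pad to 7 bytes: K' = f5 9b 2a 35 00 00 00.
K' ⊕ ipad = c3 ad 1c 03 36 36 36; K' ⊕ opad = a9 c7 76 69 5c 5c 5c.
m1: inner = H(c3 ad 1c 03 36 36 36 59 7a) = c5 3f; tag = H(a9 c7 76 69 5c 5c 5c c5 3f) = 1651 ← matches
m2: inner = H(c3 ad 1c 03 36 36 36 fb 7f) = ca e1; tag = H(a9 c7 76 69 5c 5c 5c ca e1) = b856
m3: inner = H(c3 ad 1c 03 36 36 36 65 c4) = 0f 4b; tag = H(a9 c7 76 69 5c 5c 5c 0f 4b) = 229b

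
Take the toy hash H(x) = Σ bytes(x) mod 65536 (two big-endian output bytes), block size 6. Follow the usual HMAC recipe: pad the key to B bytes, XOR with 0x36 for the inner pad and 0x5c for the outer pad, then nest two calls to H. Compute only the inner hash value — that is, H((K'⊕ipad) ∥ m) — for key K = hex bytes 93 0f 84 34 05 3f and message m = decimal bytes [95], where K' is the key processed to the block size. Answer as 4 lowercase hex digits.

022d

Key hex bytes 93 0f 84 34 05 3f is exactly B = 6 bytes: K' = 93 0f 84 34 05 3f.
K' ⊕ ipad = a5 39 b2 02 33 09.
Inner input = a5 39 b2 02 33 09 ∥ 5f.
Inner hash: sum = 165+57+178+2+51+9+95 = 557 → 02 2d.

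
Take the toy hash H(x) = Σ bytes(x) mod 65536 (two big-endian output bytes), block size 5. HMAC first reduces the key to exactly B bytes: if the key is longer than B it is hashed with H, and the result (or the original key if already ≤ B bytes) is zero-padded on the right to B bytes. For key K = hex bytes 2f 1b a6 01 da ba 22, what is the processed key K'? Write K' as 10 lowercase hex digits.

|K| = 7 > B = 5, so first hash the key.
H(K): sum = 47+27+166+1+218+186+34 = 679 → 02 a7.
Zero-pad H(K) = 02 a7 to 5 bytes: K' = 02 a7 00 00 00.

02a7000000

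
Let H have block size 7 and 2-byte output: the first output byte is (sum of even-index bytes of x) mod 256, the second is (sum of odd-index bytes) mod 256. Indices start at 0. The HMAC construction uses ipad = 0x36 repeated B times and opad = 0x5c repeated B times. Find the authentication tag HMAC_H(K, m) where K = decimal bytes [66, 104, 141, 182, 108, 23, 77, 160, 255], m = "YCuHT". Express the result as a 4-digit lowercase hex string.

Key decimal bytes [66, 104, 141, 182, 108, 23, 77, 160, 255] = 42 68 8d b6 6c 17 4d a0 ff is 9 bytes > B = 7, so hash it first: H(key) = 87 d5, then zero-pad to 7 bytes: K' = 87 d5 00 00 00 00 00.
K' ⊕ ipad = b1 e3 36 36 36 36 36.  K' ⊕ opad = db 89 5c 5c 5c 5c 5c.
Inner input = (K'⊕ipad) ∥ m = b1 e3 36 36 36 36 36 ∥ 59 43 75 48 54.
Inner hash: even-index sum = 478 mod 256 = 222; odd-index sum = 625 mod 256 = 113 → de 71.
Outer input = (K'⊕opad) ∥ inner = db 89 5c 5c 5c 5c 5c ∥ de 71.
Outer hash (tag): even-index sum = 608 mod 256 = 96; odd-index sum = 543 mod 256 = 31 → 60 1f.

601f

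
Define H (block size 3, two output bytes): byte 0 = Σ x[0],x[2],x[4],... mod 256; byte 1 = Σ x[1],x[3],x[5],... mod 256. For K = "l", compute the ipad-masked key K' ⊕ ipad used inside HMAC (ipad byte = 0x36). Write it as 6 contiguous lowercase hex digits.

5a3636

Key "l" = 6c is 1 byte ≤ B = 3; zero-pad to 3 bytes: K' = 6c 00 00.
XOR each byte with 0x36: 6c⊕36=5a, 00⊕36=36, 00⊕36=36.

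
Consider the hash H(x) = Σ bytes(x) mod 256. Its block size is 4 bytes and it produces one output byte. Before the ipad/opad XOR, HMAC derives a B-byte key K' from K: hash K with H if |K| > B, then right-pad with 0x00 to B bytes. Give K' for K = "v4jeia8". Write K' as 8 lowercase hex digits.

|K| = 7 > B = 4, so first hash the key.
H(K): sum = 118+52+106+101+105+97+56 = 635; mod 256 = 123 → 7b.
Zero-pad H(K) = 7b to 4 bytes: K' = 7b 00 00 00.

7b000000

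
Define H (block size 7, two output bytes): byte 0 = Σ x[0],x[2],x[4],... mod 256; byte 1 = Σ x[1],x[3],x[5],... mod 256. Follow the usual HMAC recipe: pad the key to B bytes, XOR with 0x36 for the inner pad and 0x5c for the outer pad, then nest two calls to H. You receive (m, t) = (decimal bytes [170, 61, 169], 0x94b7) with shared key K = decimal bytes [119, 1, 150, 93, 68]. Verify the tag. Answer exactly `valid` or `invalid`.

Key decimal bytes [119, 1, 150, 93, 68] = 77 01 96 5d 44 is 5 bytes ≤ B = 7; zero-pad to 7 bytes: K' = 77 01 96 5d 44 00 00.
K' ⊕ ipad = 41 37 a0 6b 72 36 36; K' ⊕ opad = 2b 5d ca 01 18 5c 5c.
Inner hash: even-index sum = 454 mod 256 = 198; odd-index sum = 555 mod 256 = 43 → c6 2b.
Outer hash (recomputed tag): even-index sum = 404 mod 256 = 148; odd-index sum = 384 mod 256 = 128 → 94 80.
Recomputed tag = 9480; claimed = 94b7 → mismatch.

invalid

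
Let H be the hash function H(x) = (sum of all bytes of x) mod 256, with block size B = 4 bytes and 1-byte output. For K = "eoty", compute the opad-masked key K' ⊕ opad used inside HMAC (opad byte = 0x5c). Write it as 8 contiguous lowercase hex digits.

Key "eoty" = 65 6f 74 79 is exactly B = 4 bytes: K' = 65 6f 74 79.
XOR each byte with 0x5c: 65⊕5c=39, 6f⊕5c=33, 74⊕5c=28, 79⊕5c=25.

39332825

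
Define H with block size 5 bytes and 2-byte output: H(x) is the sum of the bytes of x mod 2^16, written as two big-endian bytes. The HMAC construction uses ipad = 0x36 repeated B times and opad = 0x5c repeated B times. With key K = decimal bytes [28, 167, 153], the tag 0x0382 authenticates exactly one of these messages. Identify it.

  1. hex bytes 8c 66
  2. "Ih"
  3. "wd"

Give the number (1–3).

Key decimal bytes [28, 167, 153] = 1c a7 99 is 3 bytes ≤ B = 5; zero-pad to 5 bytes: K' = 1c a7 99 00 00.
K' ⊕ ipad = 2a 91 af 36 36; K' ⊕ opad = 40 fb c5 5c 5c.
m1: inner = H(2a 91 af 36 36 8c 66) = 02 c8; tag = H(40 fb c5 5c 5c 02 c8) = 0382 ← matches
m2: inner = H(2a 91 af 36 36 49 68) = 02 87; tag = H(40 fb c5 5c 5c 02 87) = 0341
m3: inner = H(2a 91 af 36 36 77 64) = 02 b1; tag = H(40 fb c5 5c 5c 02 b1) = 036b

1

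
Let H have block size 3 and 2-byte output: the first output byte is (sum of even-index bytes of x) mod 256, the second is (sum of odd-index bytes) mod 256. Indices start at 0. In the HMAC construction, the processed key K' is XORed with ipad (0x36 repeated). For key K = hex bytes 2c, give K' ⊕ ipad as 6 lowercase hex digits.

Key hex bytes 2c is 1 byte ≤ B = 3; zero-pad to 3 bytes: K' = 2c 00 00.
XOR each byte with 0x36: 2c⊕36=1a, 00⊕36=36, 00⊕36=36.

1a3636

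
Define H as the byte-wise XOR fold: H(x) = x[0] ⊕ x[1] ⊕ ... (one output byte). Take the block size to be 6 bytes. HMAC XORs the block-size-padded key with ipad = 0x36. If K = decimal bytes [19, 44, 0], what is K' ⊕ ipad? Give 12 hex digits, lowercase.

Key decimal bytes [19, 44, 0] = 13 2c 00 is 3 bytes ≤ B = 6; zero-pad to 6 bytes: K' = 13 2c 00 00 00 00.
XOR each byte with 0x36: 13⊕36=25, 2c⊕36=1a, 00⊕36=36, 00⊕36=36, 00⊕36=36, 00⊕36=36.

251a36363636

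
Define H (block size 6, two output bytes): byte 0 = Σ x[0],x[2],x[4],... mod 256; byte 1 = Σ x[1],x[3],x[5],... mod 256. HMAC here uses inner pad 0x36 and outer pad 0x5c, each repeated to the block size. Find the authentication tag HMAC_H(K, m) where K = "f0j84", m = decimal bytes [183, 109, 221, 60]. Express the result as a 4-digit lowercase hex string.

1a1f

Key "f0j84" = 66 30 6a 38 34 is 5 bytes ≤ B = 6; zero-pad to 6 bytes: K' = 66 30 6a 38 34 00.
K' ⊕ ipad = 50 06 5c 0e 02 36.  K' ⊕ opad = 3a 6c 36 64 68 5c.
Inner input = (K'⊕ipad) ∥ m = 50 06 5c 0e 02 36 ∥ b7 6d dd 3c.
Inner hash: even-index sum = 578 mod 256 = 66; odd-index sum = 243 mod 256 = 243 → 42 f3.
Outer input = (K'⊕opad) ∥ inner = 3a 6c 36 64 68 5c ∥ 42 f3.
Outer hash (tag): even-index sum = 282 mod 256 = 26; odd-index sum = 543 mod 256 = 31 → 1a 1f.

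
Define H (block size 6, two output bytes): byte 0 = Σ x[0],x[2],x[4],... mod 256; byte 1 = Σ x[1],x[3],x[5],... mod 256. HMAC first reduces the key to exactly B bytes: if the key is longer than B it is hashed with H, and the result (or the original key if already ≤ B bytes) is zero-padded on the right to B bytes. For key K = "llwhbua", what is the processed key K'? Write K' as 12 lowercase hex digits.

|K| = 7 > B = 6, so first hash the key.
H(K): even-index sum = 422 mod 256 = 166; odd-index sum = 329 mod 256 = 73 → a6 49.
Zero-pad H(K) = a6 49 to 6 bytes: K' = a6 49 00 00 00 00.

a64900000000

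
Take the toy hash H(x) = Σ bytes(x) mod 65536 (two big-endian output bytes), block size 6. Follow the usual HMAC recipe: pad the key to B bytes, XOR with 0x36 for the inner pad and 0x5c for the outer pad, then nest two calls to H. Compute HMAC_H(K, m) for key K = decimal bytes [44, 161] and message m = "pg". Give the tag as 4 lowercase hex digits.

033f

Key decimal bytes [44, 161] = 2c a1 is 2 bytes ≤ B = 6; zero-pad to 6 bytes: K' = 2c a1 00 00 00 00.
K' ⊕ ipad = 1a 97 36 36 36 36.  K' ⊕ opad = 70 fd 5c 5c 5c 5c.
Inner input = (K'⊕ipad) ∥ m = 1a 97 36 36 36 36 ∥ 70 67.
Inner hash: sum = 26+151+54+54+54+54+112+103 = 608 → 02 60.
Outer input = (K'⊕opad) ∥ inner = 70 fd 5c 5c 5c 5c ∥ 02 60.
Outer hash (tag): sum = 112+253+92+92+92+92+2+96 = 831 → 03 3f.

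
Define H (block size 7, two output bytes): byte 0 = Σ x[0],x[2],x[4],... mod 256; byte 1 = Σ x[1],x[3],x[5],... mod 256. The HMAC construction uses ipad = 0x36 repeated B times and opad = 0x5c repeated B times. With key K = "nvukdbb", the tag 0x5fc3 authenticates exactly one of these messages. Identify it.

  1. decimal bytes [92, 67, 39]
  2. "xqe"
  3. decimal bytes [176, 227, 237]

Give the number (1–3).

Key "nvukdbb" = 6e 76 75 6b 64 62 62 is exactly B = 7 bytes: K' = 6e 76 75 6b 64 62 62.
K' ⊕ ipad = 58 40 43 5d 52 54 54; K' ⊕ opad = 32 2a 29 37 38 3e 3e.
m1: inner = H(58 40 43 5d 52 54 54 5c 43 27) = 84 74; tag = H(32 2a 29 37 38 3e 3e 84 74) = 4523
m2: inner = H(58 40 43 5d 52 54 54 78 71 65) = b2 ce; tag = H(32 2a 29 37 38 3e 3e b2 ce) = 9f51
m3: inner = H(58 40 43 5d 52 54 54 b0 e3 ed) = 24 8e; tag = H(32 2a 29 37 38 3e 3e 24 8e) = 5fc3 ← matches

3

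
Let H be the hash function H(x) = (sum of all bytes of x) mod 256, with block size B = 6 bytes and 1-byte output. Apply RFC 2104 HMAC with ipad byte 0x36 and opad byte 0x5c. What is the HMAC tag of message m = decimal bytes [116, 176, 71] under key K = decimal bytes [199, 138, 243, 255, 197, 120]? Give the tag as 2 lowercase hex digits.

67

Key decimal bytes [199, 138, 243, 255, 197, 120] = c7 8a f3 ff c5 78 is exactly B = 6 bytes: K' = c7 8a f3 ff c5 78.
K' ⊕ ipad = f1 bc c5 c9 f3 4e.  K' ⊕ opad = 9b d6 af a3 99 24.
Inner input = (K'⊕ipad) ∥ m = f1 bc c5 c9 f3 4e ∥ 74 b0 47.
Inner hash: sum = 241+188+197+201+243+78+116+176+71 = 1511; mod 256 = 231 → e7.
Outer input = (K'⊕opad) ∥ inner = 9b d6 af a3 99 24 ∥ e7.
Outer hash (tag): sum = 155+214+175+163+153+36+231 = 1127; mod 256 = 103 → 67.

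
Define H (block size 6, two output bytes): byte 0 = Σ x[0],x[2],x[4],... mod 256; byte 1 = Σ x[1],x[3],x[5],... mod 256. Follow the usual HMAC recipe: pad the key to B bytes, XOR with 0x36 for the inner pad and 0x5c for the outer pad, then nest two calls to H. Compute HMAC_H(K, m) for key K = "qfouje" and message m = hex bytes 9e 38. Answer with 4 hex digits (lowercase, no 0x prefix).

30ba

Key "qfouje" = 71 66 6f 75 6a 65 is exactly B = 6 bytes: K' = 71 66 6f 75 6a 65.
K' ⊕ ipad = 47 50 59 43 5c 53.  K' ⊕ opad = 2d 3a 33 29 36 39.
Inner input = (K'⊕ipad) ∥ m = 47 50 59 43 5c 53 ∥ 9e 38.
Inner hash: even-index sum = 410 mod 256 = 154; odd-index sum = 286 mod 256 = 30 → 9a 1e.
Outer input = (K'⊕opad) ∥ inner = 2d 3a 33 29 36 39 ∥ 9a 1e.
Outer hash (tag): even-index sum = 304 mod 256 = 48; odd-index sum = 186 mod 256 = 186 → 30 ba.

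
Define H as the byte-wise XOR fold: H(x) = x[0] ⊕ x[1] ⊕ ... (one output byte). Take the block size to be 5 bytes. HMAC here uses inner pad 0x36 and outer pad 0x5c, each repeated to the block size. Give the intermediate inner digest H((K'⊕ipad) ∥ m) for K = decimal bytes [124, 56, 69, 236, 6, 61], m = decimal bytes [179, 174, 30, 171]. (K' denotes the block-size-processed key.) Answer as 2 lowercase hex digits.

Key decimal bytes [124, 56, 69, 236, 6, 61] = 7c 38 45 ec 06 3d is 6 bytes > B = 5, so hash it first: H(key) = d6, then zero-pad to 5 bytes: K' = d6 00 00 00 00.
K' ⊕ ipad = e0 36 36 36 36.
Inner input = e0 36 36 36 36 ∥ b3 ae 1e ab.
Inner hash: XOR e0⊕36⊕36⊕36⊕36⊕b3⊕ae⊕1e⊕ab = 48.

48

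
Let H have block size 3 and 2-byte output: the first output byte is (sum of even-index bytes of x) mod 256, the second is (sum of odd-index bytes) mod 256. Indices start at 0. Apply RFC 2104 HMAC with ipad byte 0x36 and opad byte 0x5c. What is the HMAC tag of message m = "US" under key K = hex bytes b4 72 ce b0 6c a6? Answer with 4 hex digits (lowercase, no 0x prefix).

61f5

Key hex bytes b4 72 ce b0 6c a6 is 6 bytes > B = 3, so hash it first: H(key) = ee c8, then zero-pad to 3 bytes: K' = ee c8 00.
K' ⊕ ipad = d8 fe 36.  K' ⊕ opad = b2 94 5c.
Inner input = (K'⊕ipad) ∥ m = d8 fe 36 ∥ 55 53.
Inner hash: even-index sum = 353 mod 256 = 97; odd-index sum = 339 mod 256 = 83 → 61 53.
Outer input = (K'⊕opad) ∥ inner = b2 94 5c ∥ 61 53.
Outer hash (tag): even-index sum = 353 mod 256 = 97; odd-index sum = 245 mod 256 = 245 → 61 f5.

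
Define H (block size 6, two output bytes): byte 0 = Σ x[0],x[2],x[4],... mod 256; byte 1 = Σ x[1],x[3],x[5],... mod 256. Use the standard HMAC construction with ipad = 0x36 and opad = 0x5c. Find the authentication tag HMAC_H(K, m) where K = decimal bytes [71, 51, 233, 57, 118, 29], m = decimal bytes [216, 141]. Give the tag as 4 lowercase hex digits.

62e1

Key decimal bytes [71, 51, 233, 57, 118, 29] = 47 33 e9 39 76 1d is exactly B = 6 bytes: K' = 47 33 e9 39 76 1d.
K' ⊕ ipad = 71 05 df 0f 40 2b.  K' ⊕ opad = 1b 6f b5 65 2a 41.
Inner input = (K'⊕ipad) ∥ m = 71 05 df 0f 40 2b ∥ d8 8d.
Inner hash: even-index sum = 616 mod 256 = 104; odd-index sum = 204 mod 256 = 204 → 68 cc.
Outer input = (K'⊕opad) ∥ inner = 1b 6f b5 65 2a 41 ∥ 68 cc.
Outer hash (tag): even-index sum = 354 mod 256 = 98; odd-index sum = 481 mod 256 = 225 → 62 e1.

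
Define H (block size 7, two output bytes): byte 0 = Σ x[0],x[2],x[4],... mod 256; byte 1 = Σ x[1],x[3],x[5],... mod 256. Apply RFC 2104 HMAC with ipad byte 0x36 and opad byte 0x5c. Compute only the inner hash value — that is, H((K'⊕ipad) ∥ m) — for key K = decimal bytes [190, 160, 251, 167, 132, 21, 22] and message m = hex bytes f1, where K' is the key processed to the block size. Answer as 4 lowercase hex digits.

273b

Key decimal bytes [190, 160, 251, 167, 132, 21, 22] = be a0 fb a7 84 15 16 is exactly B = 7 bytes: K' = be a0 fb a7 84 15 16.
K' ⊕ ipad = 88 96 cd 91 b2 23 20.
Inner input = 88 96 cd 91 b2 23 20 ∥ f1.
Inner hash: even-index sum = 551 mod 256 = 39; odd-index sum = 571 mod 256 = 59 → 27 3b.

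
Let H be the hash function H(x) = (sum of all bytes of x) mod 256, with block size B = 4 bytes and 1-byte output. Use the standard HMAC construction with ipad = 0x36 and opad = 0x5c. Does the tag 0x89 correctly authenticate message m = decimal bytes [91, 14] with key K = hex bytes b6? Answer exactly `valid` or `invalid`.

Key hex bytes b6 is 1 byte ≤ B = 4; zero-pad to 4 bytes: K' = b6 00 00 00.
K' ⊕ ipad = 80 36 36 36; K' ⊕ opad = ea 5c 5c 5c.
Inner hash: sum = 128+54+54+54+91+14 = 395; mod 256 = 139 → 8b.
Outer hash (recomputed tag): sum = 234+92+92+92+139 = 649; mod 256 = 137 → 89.
Recomputed tag = 89; claimed = 89 → match.

valid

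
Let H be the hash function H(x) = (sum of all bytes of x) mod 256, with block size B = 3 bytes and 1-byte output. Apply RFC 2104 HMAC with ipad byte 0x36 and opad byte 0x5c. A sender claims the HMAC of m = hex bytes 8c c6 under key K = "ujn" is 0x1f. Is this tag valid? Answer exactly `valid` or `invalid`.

Key "ujn" = 75 6a 6e is exactly B = 3 bytes: K' = 75 6a 6e.
K' ⊕ ipad = 43 5c 58; K' ⊕ opad = 29 36 32.
Inner hash: sum = 67+92+88+140+198 = 585; mod 256 = 73 → 49.
Outer hash (recomputed tag): sum = 41+54+50+73 = 218 → da.
Recomputed tag = da; claimed = 1f → mismatch.

invalid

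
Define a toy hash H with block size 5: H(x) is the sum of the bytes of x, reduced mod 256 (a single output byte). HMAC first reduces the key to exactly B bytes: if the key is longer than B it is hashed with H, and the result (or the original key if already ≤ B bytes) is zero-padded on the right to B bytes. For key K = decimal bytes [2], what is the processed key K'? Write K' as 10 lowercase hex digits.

Key decimal bytes [2] = 02 is 1 byte ≤ B = 5; zero-pad to 5 bytes: K' = 02 00 00 00 00.

0200000000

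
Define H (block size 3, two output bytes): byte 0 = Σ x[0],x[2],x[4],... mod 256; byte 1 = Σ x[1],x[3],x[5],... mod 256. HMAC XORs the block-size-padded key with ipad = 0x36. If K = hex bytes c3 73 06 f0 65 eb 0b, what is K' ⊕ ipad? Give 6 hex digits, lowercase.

0f7836

Key hex bytes c3 73 06 f0 65 eb 0b is 7 bytes > B = 3, so hash it first: H(key) = 39 4e, then zero-pad to 3 bytes: K' = 39 4e 00.
XOR each byte with 0x36: 39⊕36=0f, 4e⊕36=78, 00⊕36=36.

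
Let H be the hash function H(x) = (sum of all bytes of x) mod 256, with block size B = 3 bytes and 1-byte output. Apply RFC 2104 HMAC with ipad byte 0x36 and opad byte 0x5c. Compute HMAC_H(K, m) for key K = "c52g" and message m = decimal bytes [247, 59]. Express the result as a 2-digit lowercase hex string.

Key "c52g" = 63 35 32 67 is 4 bytes > B = 3, so hash it first: H(key) = 31, then zero-pad to 3 bytes: K' = 31 00 00.
K' ⊕ ipad = 07 36 36.  K' ⊕ opad = 6d 5c 5c.
Inner input = (K'⊕ipad) ∥ m = 07 36 36 ∥ f7 3b.
Inner hash: sum = 7+54+54+247+59 = 421; mod 256 = 165 → a5.
Outer input = (K'⊕opad) ∥ inner = 6d 5c 5c ∥ a5.
Outer hash (tag): sum = 109+92+92+165 = 458; mod 256 = 202 → ca.

ca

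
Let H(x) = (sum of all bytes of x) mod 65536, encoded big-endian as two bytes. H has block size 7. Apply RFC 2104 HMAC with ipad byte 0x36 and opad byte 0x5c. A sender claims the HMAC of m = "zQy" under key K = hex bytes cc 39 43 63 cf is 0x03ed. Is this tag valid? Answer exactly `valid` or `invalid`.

Key hex bytes cc 39 43 63 cf is 5 bytes ≤ B = 7; zero-pad to 7 bytes: K' = cc 39 43 63 cf 00 00.
K' ⊕ ipad = fa 0f 75 55 f9 36 36; K' ⊕ opad = 90 65 1f 3f 93 5c 5c.
Inner hash: sum = 250+15+117+85+249+54+54+122+81+121 = 1148 → 04 7c.
Outer hash (recomputed tag): sum = 144+101+31+63+147+92+92+4+124 = 798 → 03 1e.
Recomputed tag = 031e; claimed = 03ed → mismatch.

invalid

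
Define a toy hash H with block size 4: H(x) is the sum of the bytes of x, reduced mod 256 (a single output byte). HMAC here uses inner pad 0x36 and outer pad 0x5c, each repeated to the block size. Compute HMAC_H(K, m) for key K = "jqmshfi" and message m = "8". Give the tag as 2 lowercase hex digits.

Key "jqmshfi" = 6a 71 6d 73 68 66 69 is 7 bytes > B = 4, so hash it first: H(key) = f2, then zero-pad to 4 bytes: K' = f2 00 00 00.
K' ⊕ ipad = c4 36 36 36.  K' ⊕ opad = ae 5c 5c 5c.
Inner input = (K'⊕ipad) ∥ m = c4 36 36 36 ∥ 38.
Inner hash: sum = 196+54+54+54+56 = 414; mod 256 = 158 → 9e.
Outer input = (K'⊕opad) ∥ inner = ae 5c 5c 5c ∥ 9e.
Outer hash (tag): sum = 174+92+92+92+158 = 608; mod 256 = 96 → 60.

60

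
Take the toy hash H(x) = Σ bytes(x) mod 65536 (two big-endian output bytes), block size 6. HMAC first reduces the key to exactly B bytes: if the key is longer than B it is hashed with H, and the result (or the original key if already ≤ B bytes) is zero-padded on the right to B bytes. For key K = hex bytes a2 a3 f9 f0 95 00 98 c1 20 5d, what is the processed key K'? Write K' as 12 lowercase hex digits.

|K| = 10 > B = 6, so first hash the key.
H(K): sum = 162+163+249+240+149+0+152+193+32+93 = 1433 → 05 99.
Zero-pad H(K) = 05 99 to 6 bytes: K' = 05 99 00 00 00 00.

059900000000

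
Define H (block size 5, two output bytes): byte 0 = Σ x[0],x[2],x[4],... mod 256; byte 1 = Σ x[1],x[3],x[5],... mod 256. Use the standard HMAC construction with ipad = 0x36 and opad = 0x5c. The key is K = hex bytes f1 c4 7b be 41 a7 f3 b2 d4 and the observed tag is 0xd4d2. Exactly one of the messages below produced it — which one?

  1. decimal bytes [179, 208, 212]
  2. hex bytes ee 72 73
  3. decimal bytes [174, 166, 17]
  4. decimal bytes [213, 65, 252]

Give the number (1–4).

4

Key hex bytes f1 c4 7b be 41 a7 f3 b2 d4 is 9 bytes > B = 5, so hash it first: H(key) = 74 db, then zero-pad to 5 bytes: K' = 74 db 00 00 00.
K' ⊕ ipad = 42 ed 36 36 36; K' ⊕ opad = 28 87 5c 5c 5c.
m1: inner = H(42 ed 36 36 36 b3 d0 d4) = 7e aa; tag = H(28 87 5c 5c 5c 7e aa) = 8a61
m2: inner = H(42 ed 36 36 36 ee 72 73) = 20 84; tag = H(28 87 5c 5c 5c 20 84) = 6403
m3: inner = H(42 ed 36 36 36 ae a6 11) = 54 e2; tag = H(28 87 5c 5c 5c 54 e2) = c237
m4: inner = H(42 ed 36 36 36 d5 41 fc) = ef f4; tag = H(28 87 5c 5c 5c ef f4) = d4d2 ← matches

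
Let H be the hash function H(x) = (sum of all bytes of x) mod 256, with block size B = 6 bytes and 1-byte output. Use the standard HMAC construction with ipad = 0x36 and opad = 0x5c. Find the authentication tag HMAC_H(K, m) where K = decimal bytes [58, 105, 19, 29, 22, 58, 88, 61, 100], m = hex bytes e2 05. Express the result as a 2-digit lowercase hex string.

2b

Key decimal bytes [58, 105, 19, 29, 22, 58, 88, 61, 100] = 3a 69 13 1d 16 3a 58 3d 64 is 9 bytes > B = 6, so hash it first: H(key) = 1c, then zero-pad to 6 bytes: K' = 1c 00 00 00 00 00.
K' ⊕ ipad = 2a 36 36 36 36 36.  K' ⊕ opad = 40 5c 5c 5c 5c 5c.
Inner input = (K'⊕ipad) ∥ m = 2a 36 36 36 36 36 ∥ e2 05.
Inner hash: sum = 42+54+54+54+54+54+226+5 = 543; mod 256 = 31 → 1f.
Outer input = (K'⊕opad) ∥ inner = 40 5c 5c 5c 5c 5c ∥ 1f.
Outer hash (tag): sum = 64+92+92+92+92+92+31 = 555; mod 256 = 43 → 2b.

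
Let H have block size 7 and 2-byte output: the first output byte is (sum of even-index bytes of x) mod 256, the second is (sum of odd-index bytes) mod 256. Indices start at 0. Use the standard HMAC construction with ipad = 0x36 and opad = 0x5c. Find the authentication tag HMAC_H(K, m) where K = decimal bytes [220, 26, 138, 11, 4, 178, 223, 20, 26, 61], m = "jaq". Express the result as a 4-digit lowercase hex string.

b884

Key decimal bytes [220, 26, 138, 11, 4, 178, 223, 20, 26, 61] = dc 1a 8a 0b 04 b2 df 14 1a 3d is 10 bytes > B = 7, so hash it first: H(key) = 63 28, then zero-pad to 7 bytes: K' = 63 28 00 00 00 00 00.
K' ⊕ ipad = 55 1e 36 36 36 36 36.  K' ⊕ opad = 3f 74 5c 5c 5c 5c 5c.
Inner input = (K'⊕ipad) ∥ m = 55 1e 36 36 36 36 36 ∥ 6a 61 71.
Inner hash: even-index sum = 344 mod 256 = 88; odd-index sum = 357 mod 256 = 101 → 58 65.
Outer input = (K'⊕opad) ∥ inner = 3f 74 5c 5c 5c 5c 5c ∥ 58 65.
Outer hash (tag): even-index sum = 440 mod 256 = 184; odd-index sum = 388 mod 256 = 132 → b8 84.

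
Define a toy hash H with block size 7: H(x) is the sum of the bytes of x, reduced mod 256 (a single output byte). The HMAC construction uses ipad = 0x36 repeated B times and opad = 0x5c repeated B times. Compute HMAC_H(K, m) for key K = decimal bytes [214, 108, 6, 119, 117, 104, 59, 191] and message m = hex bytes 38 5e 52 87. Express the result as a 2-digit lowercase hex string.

45

Key decimal bytes [214, 108, 6, 119, 117, 104, 59, 191] = d6 6c 06 77 75 68 3b bf is 8 bytes > B = 7, so hash it first: H(key) = 96, then zero-pad to 7 bytes: K' = 96 00 00 00 00 00 00.
K' ⊕ ipad = a0 36 36 36 36 36 36.  K' ⊕ opad = ca 5c 5c 5c 5c 5c 5c.
Inner input = (K'⊕ipad) ∥ m = a0 36 36 36 36 36 36 ∥ 38 5e 52 87.
Inner hash: sum = 160+54+54+54+54+54+54+56+94+82+135 = 851; mod 256 = 83 → 53.
Outer input = (K'⊕opad) ∥ inner = ca 5c 5c 5c 5c 5c 5c ∥ 53.
Outer hash (tag): sum = 202+92+92+92+92+92+92+83 = 837; mod 256 = 69 → 45.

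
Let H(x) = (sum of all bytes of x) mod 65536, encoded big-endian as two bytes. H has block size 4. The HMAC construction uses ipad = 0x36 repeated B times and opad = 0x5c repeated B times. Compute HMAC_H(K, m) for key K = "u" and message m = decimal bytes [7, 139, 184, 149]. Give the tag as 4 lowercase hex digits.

Key "u" = 75 is 1 byte ≤ B = 4; zero-pad to 4 bytes: K' = 75 00 00 00.
K' ⊕ ipad = 43 36 36 36.  K' ⊕ opad = 29 5c 5c 5c.
Inner input = (K'⊕ipad) ∥ m = 43 36 36 36 ∥ 07 8b b8 95.
Inner hash: sum = 67+54+54+54+7+139+184+149 = 708 → 02 c4.
Outer input = (K'⊕opad) ∥ inner = 29 5c 5c 5c ∥ 02 c4.
Outer hash (tag): sum = 41+92+92+92+2+196 = 515 → 02 03.

0203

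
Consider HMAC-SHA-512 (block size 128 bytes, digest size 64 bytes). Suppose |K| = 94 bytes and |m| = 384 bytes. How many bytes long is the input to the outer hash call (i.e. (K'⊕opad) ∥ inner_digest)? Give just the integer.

192

Key is 94 ≤ 128 bytes, zero-padded: |K'| = 128.
Outer input = (K'⊕opad) ∥ H(inner) → 128 + 64 = 192 bytes.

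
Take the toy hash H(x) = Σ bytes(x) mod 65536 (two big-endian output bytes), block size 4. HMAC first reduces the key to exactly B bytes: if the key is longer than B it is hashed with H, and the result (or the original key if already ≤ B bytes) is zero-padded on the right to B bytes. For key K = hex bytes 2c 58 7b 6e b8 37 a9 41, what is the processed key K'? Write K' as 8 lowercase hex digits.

|K| = 8 > B = 4, so first hash the key.
H(K): sum = 44+88+123+110+184+55+169+65 = 838 → 03 46.
Zero-pad H(K) = 03 46 to 4 bytes: K' = 03 46 00 00.

03460000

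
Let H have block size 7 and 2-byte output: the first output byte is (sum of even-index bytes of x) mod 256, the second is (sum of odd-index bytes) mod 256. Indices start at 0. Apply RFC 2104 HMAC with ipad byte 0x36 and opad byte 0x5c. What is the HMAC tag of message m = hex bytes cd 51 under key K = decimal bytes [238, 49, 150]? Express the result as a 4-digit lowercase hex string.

745a

Key decimal bytes [238, 49, 150] = ee 31 96 is 3 bytes ≤ B = 7; zero-pad to 7 bytes: K' = ee 31 96 00 00 00 00.
K' ⊕ ipad = d8 07 a0 36 36 36 36.  K' ⊕ opad = b2 6d ca 5c 5c 5c 5c.
Inner input = (K'⊕ipad) ∥ m = d8 07 a0 36 36 36 36 ∥ cd 51.
Inner hash: even-index sum = 565 mod 256 = 53; odd-index sum = 320 mod 256 = 64 → 35 40.
Outer input = (K'⊕opad) ∥ inner = b2 6d ca 5c 5c 5c 5c ∥ 35 40.
Outer hash (tag): even-index sum = 628 mod 256 = 116; odd-index sum = 346 mod 256 = 90 → 74 5a.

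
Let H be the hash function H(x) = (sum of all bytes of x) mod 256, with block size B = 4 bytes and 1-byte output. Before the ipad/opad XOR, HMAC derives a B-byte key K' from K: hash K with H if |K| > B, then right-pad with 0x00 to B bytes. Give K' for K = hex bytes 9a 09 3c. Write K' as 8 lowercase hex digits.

9a093c00

Key hex bytes 9a 09 3c is 3 bytes ≤ B = 4; zero-pad to 4 bytes: K' = 9a 09 3c 00.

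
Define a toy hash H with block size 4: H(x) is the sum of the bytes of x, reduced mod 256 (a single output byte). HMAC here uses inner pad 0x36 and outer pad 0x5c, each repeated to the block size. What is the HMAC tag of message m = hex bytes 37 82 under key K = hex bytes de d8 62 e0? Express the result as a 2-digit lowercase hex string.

b9

Key hex bytes de d8 62 e0 is exactly B = 4 bytes: K' = de d8 62 e0.
K' ⊕ ipad = e8 ee 54 d6.  K' ⊕ opad = 82 84 3e bc.
Inner input = (K'⊕ipad) ∥ m = e8 ee 54 d6 ∥ 37 82.
Inner hash: sum = 232+238+84+214+55+130 = 953; mod 256 = 185 → b9.
Outer input = (K'⊕opad) ∥ inner = 82 84 3e bc ∥ b9.
Outer hash (tag): sum = 130+132+62+188+185 = 697; mod 256 = 185 → b9.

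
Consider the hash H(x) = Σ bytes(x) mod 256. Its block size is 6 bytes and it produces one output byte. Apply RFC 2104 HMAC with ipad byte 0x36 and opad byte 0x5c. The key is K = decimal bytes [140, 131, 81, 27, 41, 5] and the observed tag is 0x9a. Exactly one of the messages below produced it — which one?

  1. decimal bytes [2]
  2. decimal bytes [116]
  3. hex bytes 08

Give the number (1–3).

Key decimal bytes [140, 131, 81, 27, 41, 5] = 8c 83 51 1b 29 05 is exactly B = 6 bytes: K' = 8c 83 51 1b 29 05.
K' ⊕ ipad = ba b5 67 2d 1f 33; K' ⊕ opad = d0 df 0d 47 75 59.
m1: inner = H(ba b5 67 2d 1f 33 02) = 57; tag = H(d0 df 0d 47 75 59 57) = 28
m2: inner = H(ba b5 67 2d 1f 33 74) = c9; tag = H(d0 df 0d 47 75 59 c9) = 9a ← matches
m3: inner = H(ba b5 67 2d 1f 33 08) = 5d; tag = H(d0 df 0d 47 75 59 5d) = 2e

2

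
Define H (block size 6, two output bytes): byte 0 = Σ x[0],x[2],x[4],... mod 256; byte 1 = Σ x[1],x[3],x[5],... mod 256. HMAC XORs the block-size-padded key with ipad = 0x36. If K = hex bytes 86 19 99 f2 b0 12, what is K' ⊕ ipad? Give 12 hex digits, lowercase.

b02fafc48624

Key hex bytes 86 19 99 f2 b0 12 is exactly B = 6 bytes: K' = 86 19 99 f2 b0 12.
XOR each byte with 0x36: 86⊕36=b0, 19⊕36=2f, 99⊕36=af, f2⊕36=c4, b0⊕36=86, 12⊕36=24.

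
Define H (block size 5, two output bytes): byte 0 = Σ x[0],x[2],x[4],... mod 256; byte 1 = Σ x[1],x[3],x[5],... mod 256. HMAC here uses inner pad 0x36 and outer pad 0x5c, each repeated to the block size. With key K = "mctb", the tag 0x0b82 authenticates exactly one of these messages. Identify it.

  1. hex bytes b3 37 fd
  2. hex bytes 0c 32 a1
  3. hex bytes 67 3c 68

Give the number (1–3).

Key "mctb" = 6d 63 74 62 is 4 bytes ≤ B = 5; zero-pad to 5 bytes: K' = 6d 63 74 62 00.
K' ⊕ ipad = 5b 55 42 54 36; K' ⊕ opad = 31 3f 28 3e 5c.
m1: inner = H(5b 55 42 54 36 b3 37 fd) = 0a 59; tag = H(31 3f 28 3e 5c 0a 59) = 0e87
m2: inner = H(5b 55 42 54 36 0c 32 a1) = 05 56; tag = H(31 3f 28 3e 5c 05 56) = 0b82 ← matches
m3: inner = H(5b 55 42 54 36 67 3c 68) = 0f 78; tag = H(31 3f 28 3e 5c 0f 78) = 2d8c

2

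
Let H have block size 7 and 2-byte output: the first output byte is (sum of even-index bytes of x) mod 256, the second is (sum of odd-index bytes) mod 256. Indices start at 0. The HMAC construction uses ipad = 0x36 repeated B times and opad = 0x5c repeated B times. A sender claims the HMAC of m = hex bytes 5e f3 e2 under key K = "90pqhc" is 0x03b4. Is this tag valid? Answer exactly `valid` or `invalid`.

Key "90pqhc" = 39 30 70 71 68 63 is 6 bytes ≤ B = 7; zero-pad to 7 bytes: K' = 39 30 70 71 68 63 00.
K' ⊕ ipad = 0f 06 46 47 5e 55 36; K' ⊕ opad = 65 6c 2c 2d 34 3f 5c.
Inner hash: even-index sum = 476 mod 256 = 220; odd-index sum = 482 mod 256 = 226 → dc e2.
Outer hash (recomputed tag): even-index sum = 515 mod 256 = 3; odd-index sum = 436 mod 256 = 180 → 03 b4.
Recomputed tag = 03b4; claimed = 03b4 → match.

valid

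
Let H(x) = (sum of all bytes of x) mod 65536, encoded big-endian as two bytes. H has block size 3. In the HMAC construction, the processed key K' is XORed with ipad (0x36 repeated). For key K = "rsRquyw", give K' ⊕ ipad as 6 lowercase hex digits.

Key "rsRquyw" = 72 73 52 71 75 79 77 is 7 bytes > B = 3, so hash it first: H(key) = 03 0d, then zero-pad to 3 bytes: K' = 03 0d 00.
XOR each byte with 0x36: 03⊕36=35, 0d⊕36=3b, 00⊕36=36.

353b36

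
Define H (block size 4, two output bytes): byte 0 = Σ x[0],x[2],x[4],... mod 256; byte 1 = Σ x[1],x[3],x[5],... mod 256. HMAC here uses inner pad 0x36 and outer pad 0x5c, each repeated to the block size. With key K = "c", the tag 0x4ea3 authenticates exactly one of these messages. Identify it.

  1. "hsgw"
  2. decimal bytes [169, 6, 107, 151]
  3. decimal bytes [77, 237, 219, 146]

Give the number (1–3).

Key "c" = 63 is 1 byte ≤ B = 4; zero-pad to 4 bytes: K' = 63 00 00 00.
K' ⊕ ipad = 55 36 36 36; K' ⊕ opad = 3f 5c 5c 5c.
m1: inner = H(55 36 36 36 68 73 67 77) = 5a 56; tag = H(3f 5c 5c 5c 5a 56) = f50e
m2: inner = H(55 36 36 36 a9 06 6b 97) = 9f 09; tag = H(3f 5c 5c 5c 9f 09) = 3ac1
m3: inner = H(55 36 36 36 4d ed db 92) = b3 eb; tag = H(3f 5c 5c 5c b3 eb) = 4ea3 ← matches

3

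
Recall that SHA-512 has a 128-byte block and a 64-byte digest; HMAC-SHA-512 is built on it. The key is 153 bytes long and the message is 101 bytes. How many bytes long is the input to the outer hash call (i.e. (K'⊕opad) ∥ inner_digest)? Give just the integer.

Key is 153 > 128 bytes, so it is hashed to 64 bytes then zero-padded to 128: |K'| = 128.
Outer input = (K'⊕opad) ∥ H(inner) → 128 + 64 = 192 bytes.

192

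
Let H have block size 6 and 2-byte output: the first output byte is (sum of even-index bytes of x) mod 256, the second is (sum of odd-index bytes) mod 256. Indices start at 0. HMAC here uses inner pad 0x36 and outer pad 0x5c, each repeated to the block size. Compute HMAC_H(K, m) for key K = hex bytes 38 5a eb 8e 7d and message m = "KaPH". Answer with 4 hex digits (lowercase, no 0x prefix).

Key hex bytes 38 5a eb 8e 7d is 5 bytes ≤ B = 6; zero-pad to 6 bytes: K' = 38 5a eb 8e 7d 00.
K' ⊕ ipad = 0e 6c dd b8 4b 36.  K' ⊕ opad = 64 06 b7 d2 21 5c.
Inner input = (K'⊕ipad) ∥ m = 0e 6c dd b8 4b 36 ∥ 4b 61 50 48.
Inner hash: even-index sum = 465 mod 256 = 209; odd-index sum = 515 mod 256 = 3 → d1 03.
Outer input = (K'⊕opad) ∥ inner = 64 06 b7 d2 21 5c ∥ d1 03.
Outer hash (tag): even-index sum = 525 mod 256 = 13; odd-index sum = 311 mod 256 = 55 → 0d 37.

0d37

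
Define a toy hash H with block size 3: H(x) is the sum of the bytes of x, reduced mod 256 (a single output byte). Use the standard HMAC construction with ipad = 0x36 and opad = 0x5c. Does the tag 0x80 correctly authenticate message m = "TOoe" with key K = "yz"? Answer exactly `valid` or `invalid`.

Key "yz" = 79 7a is 2 bytes ≤ B = 3; zero-pad to 3 bytes: K' = 79 7a 00.
K' ⊕ ipad = 4f 4c 36; K' ⊕ opad = 25 26 5c.
Inner hash: sum = 79+76+54+84+79+111+101 = 584; mod 256 = 72 → 48.
Outer hash (recomputed tag): sum = 37+38+92+72 = 239 → ef.
Recomputed tag = ef; claimed = 80 → mismatch.

invalid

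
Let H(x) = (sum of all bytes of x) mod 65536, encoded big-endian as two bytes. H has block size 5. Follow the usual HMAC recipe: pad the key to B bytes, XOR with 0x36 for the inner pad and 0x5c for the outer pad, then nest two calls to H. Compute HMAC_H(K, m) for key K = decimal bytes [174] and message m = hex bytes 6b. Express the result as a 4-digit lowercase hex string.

Key decimal bytes [174] = ae is 1 byte ≤ B = 5; zero-pad to 5 bytes: K' = ae 00 00 00 00.
K' ⊕ ipad = 98 36 36 36 36.  K' ⊕ opad = f2 5c 5c 5c 5c.
Inner input = (K'⊕ipad) ∥ m = 98 36 36 36 36 ∥ 6b.
Inner hash: sum = 152+54+54+54+54+107 = 475 → 01 db.
Outer input = (K'⊕opad) ∥ inner = f2 5c 5c 5c 5c ∥ 01 db.
Outer hash (tag): sum = 242+92+92+92+92+1+219 = 830 → 03 3e.

033e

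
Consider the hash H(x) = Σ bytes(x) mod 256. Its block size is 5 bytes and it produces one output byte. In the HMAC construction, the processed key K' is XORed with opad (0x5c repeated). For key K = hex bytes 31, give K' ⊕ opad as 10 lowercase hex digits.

Key hex bytes 31 is 1 byte ≤ B = 5; zero-pad to 5 bytes: K' = 31 00 00 00 00.
XOR each byte with 0x5c: 31⊕5c=6d, 00⊕5c=5c, 00⊕5c=5c, 00⊕5c=5c, 00⊕5c=5c.

6d5c5c5c5c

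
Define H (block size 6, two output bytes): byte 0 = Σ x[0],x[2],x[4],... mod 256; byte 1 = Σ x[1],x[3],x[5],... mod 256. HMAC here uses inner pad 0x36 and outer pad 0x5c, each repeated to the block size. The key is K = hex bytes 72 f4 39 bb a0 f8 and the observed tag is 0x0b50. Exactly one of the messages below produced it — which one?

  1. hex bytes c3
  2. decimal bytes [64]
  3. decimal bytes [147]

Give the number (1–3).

3

Key hex bytes 72 f4 39 bb a0 f8 is exactly B = 6 bytes: K' = 72 f4 39 bb a0 f8.
K' ⊕ ipad = 44 c2 0f 8d 96 ce; K' ⊕ opad = 2e a8 65 e7 fc a4.
m1: inner = H(44 c2 0f 8d 96 ce c3) = ac 1d; tag = H(2e a8 65 e7 fc a4 ac 1d) = 3b50
m2: inner = H(44 c2 0f 8d 96 ce 40) = 29 1d; tag = H(2e a8 65 e7 fc a4 29 1d) = b850
m3: inner = H(44 c2 0f 8d 96 ce 93) = 7c 1d; tag = H(2e a8 65 e7 fc a4 7c 1d) = 0b50 ← matches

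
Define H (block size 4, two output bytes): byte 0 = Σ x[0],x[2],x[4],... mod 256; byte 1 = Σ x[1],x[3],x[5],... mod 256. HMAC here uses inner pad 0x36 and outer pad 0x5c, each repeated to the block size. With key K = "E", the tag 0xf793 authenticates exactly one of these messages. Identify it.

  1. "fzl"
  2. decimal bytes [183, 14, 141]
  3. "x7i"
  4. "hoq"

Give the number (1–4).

4

Key "E" = 45 is 1 byte ≤ B = 4; zero-pad to 4 bytes: K' = 45 00 00 00.
K' ⊕ ipad = 73 36 36 36; K' ⊕ opad = 19 5c 5c 5c.
m1: inner = H(73 36 36 36 66 7a 6c) = 7b e6; tag = H(19 5c 5c 5c 7b e6) = f09e
m2: inner = H(73 36 36 36 b7 0e 8d) = ed 7a; tag = H(19 5c 5c 5c ed 7a) = 6232
m3: inner = H(73 36 36 36 78 37 69) = 8a a3; tag = H(19 5c 5c 5c 8a a3) = ff5b
m4: inner = H(73 36 36 36 68 6f 71) = 82 db; tag = H(19 5c 5c 5c 82 db) = f793 ← matches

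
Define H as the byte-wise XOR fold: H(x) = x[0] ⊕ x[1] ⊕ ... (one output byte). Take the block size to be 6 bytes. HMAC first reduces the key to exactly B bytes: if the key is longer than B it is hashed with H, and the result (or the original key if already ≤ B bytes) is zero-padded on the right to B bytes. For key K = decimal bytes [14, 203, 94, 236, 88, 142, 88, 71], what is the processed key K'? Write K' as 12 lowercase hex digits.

be0000000000

|K| = 8 > B = 6, so first hash the key.
H(K): XOR 0e⊕cb⊕5e⊕ec⊕58⊕8e⊕58⊕47 = be.
Zero-pad H(K) = be to 6 bytes: K' = be 00 00 00 00 00.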